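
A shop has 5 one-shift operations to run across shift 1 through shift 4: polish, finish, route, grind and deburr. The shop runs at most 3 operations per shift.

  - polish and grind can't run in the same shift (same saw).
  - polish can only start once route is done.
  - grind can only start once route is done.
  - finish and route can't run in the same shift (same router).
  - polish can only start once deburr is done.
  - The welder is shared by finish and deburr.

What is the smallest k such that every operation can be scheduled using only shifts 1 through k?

3

The precedence chain requires at least 2 distinct shifts.
With at most 3 per shift and 5 operations, at least 2 shifts are needed.
Could 2 shifts be enough, i.e. nothing placed later than shift 2? No: grind must come after route (at shift 1 or later) → {shift 2}; route must come before grind (at shift 2 or earlier) → {shift 1}; polish must come after route (at shift 1 or later) → {shift 2}; grind can't share with polish (shift 2) → nothing is left.
So 2 shifts is not enough.
3 works (last occupied shift: shift 3): for example grind in shift 3; finish in shift 2; deburr in shift 1; polish in shift 2; route in shift 1.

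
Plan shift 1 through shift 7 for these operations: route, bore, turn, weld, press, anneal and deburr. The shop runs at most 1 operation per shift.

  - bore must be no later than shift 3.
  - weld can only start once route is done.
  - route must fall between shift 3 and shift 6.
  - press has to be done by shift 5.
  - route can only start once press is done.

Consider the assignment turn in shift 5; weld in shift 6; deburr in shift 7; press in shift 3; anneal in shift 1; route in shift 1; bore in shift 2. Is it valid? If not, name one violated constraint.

No. route must fall between shift 3 and shift 6 is not satisfied.

The shop runs at most 1 operation per shift — violated.
weld can only start once route is done — holds.
press has to be done by shift 5 — holds.
route can only start once press is done — violated.
bore must be no later than shift 3 — holds.
route must fall between shift 3 and shift 6 — violated.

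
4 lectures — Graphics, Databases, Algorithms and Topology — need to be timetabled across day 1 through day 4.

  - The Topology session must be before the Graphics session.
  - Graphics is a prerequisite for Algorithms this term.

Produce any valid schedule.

Databases in day 1, Topology in day 1, Algorithms in day 3, Graphics in day 2

Checking: Topology(day 1) before Graphics(day 2); Graphics(day 2) before Algorithms(day 3).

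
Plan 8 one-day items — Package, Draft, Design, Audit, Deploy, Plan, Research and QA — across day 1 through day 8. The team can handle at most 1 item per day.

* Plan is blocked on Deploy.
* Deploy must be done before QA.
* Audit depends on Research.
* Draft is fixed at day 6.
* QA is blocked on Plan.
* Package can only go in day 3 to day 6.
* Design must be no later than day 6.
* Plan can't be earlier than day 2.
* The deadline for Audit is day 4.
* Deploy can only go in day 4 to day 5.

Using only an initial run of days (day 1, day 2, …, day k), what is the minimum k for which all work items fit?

8 days

The precedence chain requires at least 3 distinct days.
With at most 1 per day and 8 work items, at least 8 days are needed.
Draft can't be placed before day 6, so the schedule must run through at least day 6.
8 works (last occupied day: day 8): for example Package -> day 3; Draft -> day 6; Audit -> day 2; Plan -> day 7; Design -> day 5; Research -> day 1; Deploy -> day 4; QA -> day 8.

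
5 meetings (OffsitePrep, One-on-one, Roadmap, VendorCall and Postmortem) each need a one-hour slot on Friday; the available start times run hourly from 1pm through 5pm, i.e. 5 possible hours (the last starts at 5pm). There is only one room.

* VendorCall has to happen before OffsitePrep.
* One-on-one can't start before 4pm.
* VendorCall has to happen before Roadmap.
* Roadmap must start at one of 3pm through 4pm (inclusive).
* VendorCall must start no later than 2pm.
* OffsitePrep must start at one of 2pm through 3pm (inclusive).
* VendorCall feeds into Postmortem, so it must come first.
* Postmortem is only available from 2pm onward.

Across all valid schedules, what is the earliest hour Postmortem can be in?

Postmortem is available from 2pm.
Postmortem at 2pm is achievable: Roadmap in 4pm, OffsitePrep in 3pm, One-on-one in 5pm, VendorCall in 1pm, Postmortem in 2pm.

2pm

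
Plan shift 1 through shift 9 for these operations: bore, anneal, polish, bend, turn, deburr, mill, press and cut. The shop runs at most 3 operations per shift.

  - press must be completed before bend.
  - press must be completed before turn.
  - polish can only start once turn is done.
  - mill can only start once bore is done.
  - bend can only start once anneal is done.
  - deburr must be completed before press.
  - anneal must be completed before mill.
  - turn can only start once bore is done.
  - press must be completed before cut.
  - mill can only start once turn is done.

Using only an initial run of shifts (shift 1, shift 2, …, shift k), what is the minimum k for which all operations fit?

4

The precedence chain requires at least 4 distinct shifts.
With at most 3 per shift and 9 operations, at least 3 shifts are needed.
4 works (last occupied shift: shift 4): for example mill=shift 4; bend=shift 3; cut=shift 3; polish=shift 4; bore=shift 1; anneal=shift 1; deburr=shift 1; turn=shift 3; press=shift 2.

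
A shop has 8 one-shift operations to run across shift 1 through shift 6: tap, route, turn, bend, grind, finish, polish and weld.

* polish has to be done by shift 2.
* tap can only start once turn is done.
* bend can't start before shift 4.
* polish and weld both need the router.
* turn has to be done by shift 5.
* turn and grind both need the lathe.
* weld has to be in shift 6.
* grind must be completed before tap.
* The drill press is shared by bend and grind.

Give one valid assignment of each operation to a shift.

turn -> shift 1; grind -> shift 2; bend -> shift 4; route -> shift 1; weld -> shift 6; tap -> shift 3; polish -> shift 1; finish -> shift 1

Checking: grind(shift 2) before tap(shift 3); turn(shift 1) before tap(shift 3); bend(shift 4) != grind(shift 2); turn(shift 1) != grind(shift 2); polish(shift 1) != weld(shift 6); bend=shift 4 in [shift 4,shift 6]; turn=shift 1 in [shift 1,shift 5]; polish=shift 1 in [shift 1,shift 2]; weld=shift 6 in [shift 6,shift 6].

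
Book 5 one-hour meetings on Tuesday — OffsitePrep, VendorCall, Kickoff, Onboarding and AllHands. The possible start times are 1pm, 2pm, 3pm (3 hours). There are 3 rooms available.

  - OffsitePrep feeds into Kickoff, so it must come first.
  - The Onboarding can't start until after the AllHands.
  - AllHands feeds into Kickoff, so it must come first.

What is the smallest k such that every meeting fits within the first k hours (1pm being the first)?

2 hours

The precedence chain requires at least 2 distinct hours.
With at most 3 per hour and 5 meetings, at least 2 hours are needed.
2 works (last occupied hour: 2pm): for example Onboarding=2pm, VendorCall=1pm, AllHands=1pm, Kickoff=2pm, OffsitePrep=1pm.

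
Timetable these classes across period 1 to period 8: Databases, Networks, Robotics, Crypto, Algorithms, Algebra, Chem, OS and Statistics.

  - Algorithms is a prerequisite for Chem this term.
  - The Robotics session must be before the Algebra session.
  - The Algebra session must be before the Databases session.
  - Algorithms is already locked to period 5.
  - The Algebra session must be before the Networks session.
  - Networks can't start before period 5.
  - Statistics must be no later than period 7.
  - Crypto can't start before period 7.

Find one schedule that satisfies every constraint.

Algebra -> period 2; Robotics -> period 1; Chem -> period 6; Networks -> period 5; Databases -> period 3; Statistics -> period 1; Crypto -> period 7; Algorithms -> period 5; OS -> period 1

Checking: Robotics(period 1) before Algebra(period 2); Algebra(period 2) before Networks(period 5); Algorithms(period 5) before Chem(period 6); Algebra(period 2) before Databases(period 3); Networks=period 5 in [period 5,period 8]; Algorithms=period 5 in [period 5,period 5]; Crypto=period 7 in [period 7,period 8]; Statistics=period 1 in [period 1,period 7].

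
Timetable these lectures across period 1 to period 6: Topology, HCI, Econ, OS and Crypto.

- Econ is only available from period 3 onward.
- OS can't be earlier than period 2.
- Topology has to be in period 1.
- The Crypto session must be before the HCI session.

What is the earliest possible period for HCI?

period 2

Precedence pushes HCI to at least period 2.
HCI at period 2 is achievable: Topology in period 1, Crypto in period 1, OS in period 2, HCI in period 2, Econ in period 3.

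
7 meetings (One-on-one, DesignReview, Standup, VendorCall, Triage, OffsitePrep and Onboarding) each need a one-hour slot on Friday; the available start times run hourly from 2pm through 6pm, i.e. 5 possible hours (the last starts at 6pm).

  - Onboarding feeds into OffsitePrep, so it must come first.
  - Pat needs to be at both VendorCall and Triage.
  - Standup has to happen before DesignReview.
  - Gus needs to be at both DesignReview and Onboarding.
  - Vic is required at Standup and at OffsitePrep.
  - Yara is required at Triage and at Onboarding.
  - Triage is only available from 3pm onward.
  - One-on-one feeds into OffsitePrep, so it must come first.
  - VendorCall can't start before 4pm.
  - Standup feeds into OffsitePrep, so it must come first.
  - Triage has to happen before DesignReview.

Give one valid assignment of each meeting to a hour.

One-on-one -> 2pm, VendorCall -> 4pm, Onboarding -> 2pm, OffsitePrep -> 3pm, Standup -> 2pm, DesignReview -> 4pm, Triage -> 3pm

Checking: One-on-one(2pm) before OffsitePrep(3pm); Standup(2pm) before DesignReview(4pm); Onboarding(2pm) before OffsitePrep(3pm); Standup(2pm) before OffsitePrep(3pm); Triage(3pm) before DesignReview(4pm); VendorCall(4pm) != Triage(3pm); Standup(2pm) != OffsitePrep(3pm); DesignReview(4pm) != Onboarding(2pm); Triage(3pm) != Onboarding(2pm); Triage=3pm in [3pm,6pm]; VendorCall=4pm in [4pm,6pm].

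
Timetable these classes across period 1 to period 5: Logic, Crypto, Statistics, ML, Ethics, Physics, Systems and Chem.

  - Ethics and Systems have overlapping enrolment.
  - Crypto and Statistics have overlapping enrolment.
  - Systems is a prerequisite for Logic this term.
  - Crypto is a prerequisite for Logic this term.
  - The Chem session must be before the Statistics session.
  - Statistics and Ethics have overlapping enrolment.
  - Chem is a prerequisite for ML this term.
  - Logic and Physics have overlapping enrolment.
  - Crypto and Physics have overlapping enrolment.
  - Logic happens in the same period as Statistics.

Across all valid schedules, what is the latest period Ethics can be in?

Ethics at period 5 is achievable: Physics=period 3; Systems=period 1; Statistics=period 2; Ethics=period 5; ML=period 2; Crypto=period 1; Chem=period 1; Logic=period 2.

period 5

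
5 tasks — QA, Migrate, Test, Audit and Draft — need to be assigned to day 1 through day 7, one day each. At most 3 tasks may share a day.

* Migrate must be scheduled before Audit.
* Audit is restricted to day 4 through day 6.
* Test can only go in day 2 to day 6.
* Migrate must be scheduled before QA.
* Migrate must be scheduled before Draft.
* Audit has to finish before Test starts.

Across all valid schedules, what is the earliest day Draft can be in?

Precedence pushes Draft to at least day 2.
Draft at day 2 is achievable: Test in day 5; QA in day 2; Audit in day 4; Draft in day 2; Migrate in day 1.

day 2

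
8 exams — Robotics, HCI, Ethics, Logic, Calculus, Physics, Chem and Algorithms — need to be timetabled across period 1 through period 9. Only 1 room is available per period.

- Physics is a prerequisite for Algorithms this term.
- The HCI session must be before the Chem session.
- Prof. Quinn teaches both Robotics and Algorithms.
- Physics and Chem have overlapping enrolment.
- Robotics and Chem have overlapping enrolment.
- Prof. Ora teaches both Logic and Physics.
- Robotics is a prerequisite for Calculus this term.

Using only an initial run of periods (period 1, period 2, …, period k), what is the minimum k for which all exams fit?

The precedence chain requires at least 2 distinct periods.
With at most 1 per period and 8 exams, at least 8 periods are needed.
8 works (last occupied period: period 8): for example HCI in period 2, Algorithms in period 6, Robotics in period 1, Logic in period 8, Calculus in period 3, Physics in period 4, Chem in period 5, Ethics in period 7.

8 periods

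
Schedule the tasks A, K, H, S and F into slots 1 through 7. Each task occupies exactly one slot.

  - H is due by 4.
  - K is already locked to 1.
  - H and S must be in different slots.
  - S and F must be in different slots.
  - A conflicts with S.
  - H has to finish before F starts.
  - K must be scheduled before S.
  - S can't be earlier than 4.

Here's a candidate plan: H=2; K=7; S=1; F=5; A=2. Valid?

K must be scheduled before S — violated.
H has to finish before F starts — holds.
K is already locked to 1 — violated.
H and S must be in different slots — holds.
S can't be earlier than 4 — violated.
A conflicts with S — holds.
H is due by 4 — holds.
S and F must be in different slots — holds.

Invalid. K must be scheduled before S.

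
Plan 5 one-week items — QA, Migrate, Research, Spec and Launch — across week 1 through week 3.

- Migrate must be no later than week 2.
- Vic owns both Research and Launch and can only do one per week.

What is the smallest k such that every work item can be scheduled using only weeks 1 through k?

Could 1 week be enough, i.e. nothing placed later than week 1? No: Launch can't share with Research (week 1) → nothing is left.
So 1 week is not enough.
2 works (last occupied week: week 2): for example Research in week 1; Launch in week 2; Migrate in week 1; QA in week 1; Spec in week 1.

2 weeks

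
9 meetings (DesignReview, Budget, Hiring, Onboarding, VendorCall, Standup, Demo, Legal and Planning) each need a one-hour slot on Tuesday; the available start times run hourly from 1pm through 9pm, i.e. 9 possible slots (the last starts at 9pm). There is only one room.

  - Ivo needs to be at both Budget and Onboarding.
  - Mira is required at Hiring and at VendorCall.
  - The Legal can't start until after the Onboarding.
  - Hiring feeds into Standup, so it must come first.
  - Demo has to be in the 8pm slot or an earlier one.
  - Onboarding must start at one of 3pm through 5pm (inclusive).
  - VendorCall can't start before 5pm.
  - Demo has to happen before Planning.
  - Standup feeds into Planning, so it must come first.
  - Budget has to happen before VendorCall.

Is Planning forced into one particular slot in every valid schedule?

Planning can be 4pm (e.g. Hiring=2pm, VendorCall=7pm, DesignReview=9pm, Budget=6pm, Legal=8pm, Standup=3pm, Demo=1pm, Onboarding=5pm, Planning=4pm) or 5pm (e.g. VendorCall -> 7pm, Legal -> 8pm, Planning -> 5pm, Demo -> 1pm, DesignReview -> 9pm, Onboarding -> 3pm, Hiring -> 2pm, Standup -> 4pm, Budget -> 6pm).

No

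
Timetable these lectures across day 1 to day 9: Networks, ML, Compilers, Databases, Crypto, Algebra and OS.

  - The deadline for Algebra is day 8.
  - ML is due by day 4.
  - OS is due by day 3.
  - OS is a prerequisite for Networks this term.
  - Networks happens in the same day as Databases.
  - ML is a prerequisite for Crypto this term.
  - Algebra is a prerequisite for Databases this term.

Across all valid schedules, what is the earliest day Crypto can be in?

Precedence pushes Crypto to at least day 2.
Crypto at day 2 is achievable: Networks=day 2, Databases=day 2, OS=day 1, Crypto=day 2, Algebra=day 1, ML=day 1, Compilers=day 1.

day 2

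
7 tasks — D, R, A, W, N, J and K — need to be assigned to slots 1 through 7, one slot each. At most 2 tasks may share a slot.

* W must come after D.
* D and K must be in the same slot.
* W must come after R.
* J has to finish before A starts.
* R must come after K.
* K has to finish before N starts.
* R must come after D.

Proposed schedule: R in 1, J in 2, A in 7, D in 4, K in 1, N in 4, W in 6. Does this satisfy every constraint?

No — it violates: R must come after D

R must come after D — violated.
At most 2 tasks may share a slot — holds.
W must come after D — holds.
J has to finish before A starts — holds.
W must come after R — holds.
D and K must be in the same slot — violated.
K has to finish before N starts — holds.
R must come after K — violated.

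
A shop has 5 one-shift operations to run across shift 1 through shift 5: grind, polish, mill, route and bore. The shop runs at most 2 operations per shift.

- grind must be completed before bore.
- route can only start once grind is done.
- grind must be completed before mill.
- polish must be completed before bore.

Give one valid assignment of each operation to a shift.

mill=shift 2; polish=shift 1; route=shift 3; grind=shift 1; bore=shift 2

Checking: polish(shift 1) before bore(shift 2); grind(shift 1) before mill(shift 2); grind(shift 1) before route(shift 3); grind(shift 1) before bore(shift 2); max 2 per shift (cap 2).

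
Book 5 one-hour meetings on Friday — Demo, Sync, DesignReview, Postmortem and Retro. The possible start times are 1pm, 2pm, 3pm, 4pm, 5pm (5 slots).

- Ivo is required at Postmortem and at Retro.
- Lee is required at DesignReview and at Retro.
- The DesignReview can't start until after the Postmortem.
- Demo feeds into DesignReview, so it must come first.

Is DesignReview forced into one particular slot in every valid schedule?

No

DesignReview can be 2pm (e.g. Demo in 1pm, Sync in 1pm, Retro in 3pm, DesignReview in 2pm, Postmortem in 1pm) or 3pm (e.g. Demo -> 1pm; Postmortem -> 1pm; Sync -> 1pm; Retro -> 2pm; DesignReview -> 3pm).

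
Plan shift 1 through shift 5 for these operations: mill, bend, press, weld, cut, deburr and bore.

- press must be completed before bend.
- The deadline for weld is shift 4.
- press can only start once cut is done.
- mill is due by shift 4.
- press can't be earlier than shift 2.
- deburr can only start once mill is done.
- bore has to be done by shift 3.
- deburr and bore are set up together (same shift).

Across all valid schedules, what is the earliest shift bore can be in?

shift 2

Bore must be in the same shift as deburr, which can't be before shift 2, so bore is at least shift 2; bore's own window allows nothing later than shift 3.
bore at shift 2 is achievable: press in shift 2, bore in shift 2, cut in shift 1, weld in shift 1, mill in shift 1, deburr in shift 2, bend in shift 3.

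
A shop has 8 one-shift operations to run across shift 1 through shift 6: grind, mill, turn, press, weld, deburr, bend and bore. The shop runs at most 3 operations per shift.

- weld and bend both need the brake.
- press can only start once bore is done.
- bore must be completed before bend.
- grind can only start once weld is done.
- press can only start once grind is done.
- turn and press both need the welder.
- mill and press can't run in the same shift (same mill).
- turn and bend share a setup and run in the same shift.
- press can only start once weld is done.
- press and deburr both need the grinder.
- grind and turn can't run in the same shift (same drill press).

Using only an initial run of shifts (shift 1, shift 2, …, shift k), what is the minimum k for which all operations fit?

4 shifts

The precedence chain requires at least 3 distinct shifts.
With at most 3 per shift and 8 operations, at least 3 shifts are needed.
Could 3 shifts be enough, i.e. nothing placed later than shift 3? No: press must come after grind (at shift 1 or later) → {shift 2, shift 3}; grind must come before press (at shift 3 or earlier) → {shift 1, shift 2}; grind must come after weld (at shift 1 or later) → {shift 2}; bend must come after bore (at shift 1 or later) → {shift 2, shift 3}; turn must be in the same shift as bend (in {shift 2, shift 3}) → {shift 2, shift 3}; turn can't share with grind (shift 2) → {shift 3}; press must come after grind (at shift 2 or later) → {shift 3}; press can't share with turn (shift 3) → nothing is left.
So 3 shifts is not enough.
4 works (last occupied shift: shift 4): for example bore -> shift 1, mill -> shift 1, press -> shift 3, turn -> shift 4, grind -> shift 2, weld -> shift 1, deburr -> shift 2, bend -> shift 4.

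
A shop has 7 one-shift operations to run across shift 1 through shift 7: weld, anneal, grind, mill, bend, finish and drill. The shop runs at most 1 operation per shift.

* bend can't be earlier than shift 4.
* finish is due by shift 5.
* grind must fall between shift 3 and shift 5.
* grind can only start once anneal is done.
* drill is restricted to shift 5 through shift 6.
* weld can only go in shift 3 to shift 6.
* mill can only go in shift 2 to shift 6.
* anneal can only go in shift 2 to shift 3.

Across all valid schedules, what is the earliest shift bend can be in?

shift 7

Bend is available from shift 4.
bend at shift 7 is achievable: finish=shift 1, anneal=shift 2, weld=shift 4, drill=shift 5, bend=shift 7, grind=shift 3, mill=shift 6.
Nothing earlier works — the capacity limit rule out every shift before shift 7.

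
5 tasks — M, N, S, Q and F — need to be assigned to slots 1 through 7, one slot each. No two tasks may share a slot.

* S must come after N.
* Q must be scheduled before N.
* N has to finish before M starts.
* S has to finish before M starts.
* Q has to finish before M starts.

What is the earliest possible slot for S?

3

Precedence pushes S to at least 3; downstream work caps S at 6.
S at 3 is achievable: F=5, S=3, Q=1, M=4, N=2.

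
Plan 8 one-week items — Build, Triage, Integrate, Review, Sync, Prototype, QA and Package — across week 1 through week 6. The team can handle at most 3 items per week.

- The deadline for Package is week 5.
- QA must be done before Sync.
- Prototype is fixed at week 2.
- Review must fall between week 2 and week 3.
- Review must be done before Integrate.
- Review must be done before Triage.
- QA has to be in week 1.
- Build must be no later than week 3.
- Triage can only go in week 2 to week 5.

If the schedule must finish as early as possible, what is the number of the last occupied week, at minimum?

week 3

The precedence chain requires at least 2 distinct weeks.
With at most 3 per week and 8 work items, at least 3 weeks are needed.
Propagating the time windows through the other constraints, Triage can't land before week 3, so the schedule must run through at least week 3.
3 works (last occupied week: week 3): for example QA -> week 1, Build -> week 1, Package -> week 1, Review -> week 2, Triage -> week 3, Integrate -> week 3, Sync -> week 2, Prototype -> week 2.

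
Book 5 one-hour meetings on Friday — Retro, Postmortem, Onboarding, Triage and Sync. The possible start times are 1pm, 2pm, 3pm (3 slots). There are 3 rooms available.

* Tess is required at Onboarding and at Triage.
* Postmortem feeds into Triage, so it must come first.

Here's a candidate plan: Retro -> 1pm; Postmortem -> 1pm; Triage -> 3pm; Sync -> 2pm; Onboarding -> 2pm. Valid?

Yes, all constraints hold

Tess is required at Onboarding and at Triage — holds.
There are 3 rooms available — holds.
Postmortem feeds into Triage, so it must come first — holds.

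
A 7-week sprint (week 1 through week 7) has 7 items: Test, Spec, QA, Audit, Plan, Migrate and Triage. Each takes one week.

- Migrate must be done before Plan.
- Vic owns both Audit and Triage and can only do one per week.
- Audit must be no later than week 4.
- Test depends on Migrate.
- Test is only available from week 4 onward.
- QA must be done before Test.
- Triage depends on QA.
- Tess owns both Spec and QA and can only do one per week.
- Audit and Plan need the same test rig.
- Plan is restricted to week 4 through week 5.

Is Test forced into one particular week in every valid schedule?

No

Test can be week 4 (e.g. Audit=week 1, QA=week 1, Plan=week 4, Spec=week 2, Test=week 4, Migrate=week 1, Triage=week 2) or week 5 (e.g. Migrate in week 1; Test in week 5; Audit in week 1; Spec in week 2; QA in week 1; Triage in week 2; Plan in week 4).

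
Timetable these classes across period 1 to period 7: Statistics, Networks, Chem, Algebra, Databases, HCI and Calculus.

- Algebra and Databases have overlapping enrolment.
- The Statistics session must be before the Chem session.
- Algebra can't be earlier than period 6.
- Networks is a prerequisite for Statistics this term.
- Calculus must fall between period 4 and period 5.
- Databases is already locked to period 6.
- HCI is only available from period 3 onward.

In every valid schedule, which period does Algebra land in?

period 7

Algebra's window is period 6–period 7.
Databases is fixed at period 6, and Algebra can't share a period with Databases.
So Algebra must be period 7.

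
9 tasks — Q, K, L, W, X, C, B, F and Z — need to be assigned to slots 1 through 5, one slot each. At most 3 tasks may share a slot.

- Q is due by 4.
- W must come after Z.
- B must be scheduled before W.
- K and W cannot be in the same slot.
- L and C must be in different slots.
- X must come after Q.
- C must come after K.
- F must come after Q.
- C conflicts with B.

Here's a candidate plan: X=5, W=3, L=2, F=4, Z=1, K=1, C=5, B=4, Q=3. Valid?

No — it violates: B must be scheduled before W

X must come after Q — holds.
Q is due by 4 — holds.
W must come after Z — holds.
At most 3 tasks may share a slot — holds.
K and W cannot be in the same slot — holds.
B must be scheduled before W — violated.
F must come after Q — holds.
L and C must be in different slots — holds.
C must come after K — holds.
C conflicts with B — holds.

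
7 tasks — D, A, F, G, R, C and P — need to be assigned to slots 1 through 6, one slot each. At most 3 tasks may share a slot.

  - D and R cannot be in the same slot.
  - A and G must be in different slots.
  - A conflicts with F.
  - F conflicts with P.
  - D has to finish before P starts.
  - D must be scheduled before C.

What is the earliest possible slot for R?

R at 1 is achievable: F=2, A=1, G=2, P=3, R=1, D=2, C=3.

1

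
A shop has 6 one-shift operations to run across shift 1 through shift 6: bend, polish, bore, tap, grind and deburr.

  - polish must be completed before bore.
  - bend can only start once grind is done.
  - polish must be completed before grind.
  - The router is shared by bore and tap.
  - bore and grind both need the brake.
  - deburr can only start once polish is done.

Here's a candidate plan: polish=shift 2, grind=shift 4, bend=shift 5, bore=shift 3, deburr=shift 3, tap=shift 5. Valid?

Yes

deburr can only start once polish is done — holds.
bore and grind both need the brake — holds.
The router is shared by bore and tap — holds.
polish must be completed before bore — holds.
polish must be completed before grind — holds.
bend can only start once grind is done — holds.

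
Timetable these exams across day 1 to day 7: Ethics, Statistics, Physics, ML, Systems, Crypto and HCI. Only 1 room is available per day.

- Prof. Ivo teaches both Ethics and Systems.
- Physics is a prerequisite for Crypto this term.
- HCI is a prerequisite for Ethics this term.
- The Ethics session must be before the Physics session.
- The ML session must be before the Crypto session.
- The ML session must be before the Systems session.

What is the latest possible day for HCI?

day 4

Downstream work caps HCI at day 4.
HCI at day 4 is achievable: Statistics -> day 3, HCI -> day 4, Systems -> day 2, Ethics -> day 5, Crypto -> day 7, ML -> day 1, Physics -> day 6.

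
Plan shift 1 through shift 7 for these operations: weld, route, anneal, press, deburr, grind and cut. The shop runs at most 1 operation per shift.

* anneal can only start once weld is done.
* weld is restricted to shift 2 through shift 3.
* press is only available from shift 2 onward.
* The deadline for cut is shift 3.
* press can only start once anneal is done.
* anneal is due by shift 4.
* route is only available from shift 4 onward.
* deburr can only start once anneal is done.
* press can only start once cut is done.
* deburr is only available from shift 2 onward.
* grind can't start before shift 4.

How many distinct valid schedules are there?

24

Splitting on route: it can be shift 4 (6), shift 5 (6), shift 6 (6), shift 7 (6). Listing each branch's schedules as (weld, anneal, press, deburr, grind, cut) by shift number:
route=shift 4: (2,3,5,6,7,1) (2,3,5,7,6,1) (2,3,6,5,7,1) (2,3,6,7,5,1) (2,3,7,5,6,1) (2,3,7,6,5,1) — 6.
route=shift 5: (2,3,4,6,7,1) (2,3,4,7,6,1) (2,3,6,4,7,1) (2,3,6,7,4,1) (2,3,7,4,6,1) (2,3,7,6,4,1) — 6.
route=shift 6: (2,3,4,5,7,1) (2,3,4,7,5,1) (2,3,5,4,7,1) (2,3,5,7,4,1) (2,3,7,4,5,1) (2,3,7,5,4,1) — 6.
route=shift 7: (2,3,4,5,6,1) (2,3,4,6,5,1) (2,3,5,4,6,1) (2,3,5,6,4,1) (2,3,6,4,5,1) (2,3,6,5,4,1) — 6.
Summing: 6 + 6 + 6 + 6 = 24.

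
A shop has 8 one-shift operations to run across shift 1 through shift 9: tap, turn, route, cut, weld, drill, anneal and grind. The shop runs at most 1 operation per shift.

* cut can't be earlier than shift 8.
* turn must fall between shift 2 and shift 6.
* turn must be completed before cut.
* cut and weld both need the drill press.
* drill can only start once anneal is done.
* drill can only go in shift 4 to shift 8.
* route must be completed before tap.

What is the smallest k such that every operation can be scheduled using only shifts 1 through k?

8 shifts

The precedence chain requires at least 2 distinct shifts.
With at most 1 per shift and 8 operations, at least 8 shifts are needed.
cut can't be placed before shift 8, so the schedule must run through at least shift 8.
8 works (last occupied shift: shift 8): for example anneal=shift 3; grind=shift 7; route=shift 1; cut=shift 8; drill=shift 4; tap=shift 5; turn=shift 2; weld=shift 6.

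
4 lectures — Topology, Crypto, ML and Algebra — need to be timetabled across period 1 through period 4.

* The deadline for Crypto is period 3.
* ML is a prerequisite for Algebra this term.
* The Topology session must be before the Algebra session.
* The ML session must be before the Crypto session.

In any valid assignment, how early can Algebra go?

period 2

Precedence pushes Algebra to at least period 2.
Algebra at period 2 is achievable: Topology in period 1; ML in period 1; Algebra in period 2; Crypto in period 2.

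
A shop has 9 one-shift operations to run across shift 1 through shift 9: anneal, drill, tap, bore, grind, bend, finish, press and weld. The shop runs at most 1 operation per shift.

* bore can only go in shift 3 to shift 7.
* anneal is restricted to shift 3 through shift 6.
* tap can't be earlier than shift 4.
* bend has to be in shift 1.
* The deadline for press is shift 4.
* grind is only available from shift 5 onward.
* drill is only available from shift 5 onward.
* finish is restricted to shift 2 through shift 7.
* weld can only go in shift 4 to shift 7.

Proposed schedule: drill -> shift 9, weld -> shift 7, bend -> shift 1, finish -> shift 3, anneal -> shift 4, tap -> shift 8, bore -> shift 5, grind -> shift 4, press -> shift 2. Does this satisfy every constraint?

The deadline for press is shift 4 — holds.
bore can only go in shift 3 to shift 7 — holds.
grind is only available from shift 5 onward — violated.
anneal is restricted to shift 3 through shift 6 — holds.
finish is restricted to shift 2 through shift 7 — holds.
weld can only go in shift 4 to shift 7 — holds.
drill is only available from shift 5 onward — holds.
The shop runs at most 1 operation per shift — violated.
bend has to be in shift 1 — holds.
tap can't be earlier than shift 4 — holds.

Invalid. The shop runs at most 1 operation per shift.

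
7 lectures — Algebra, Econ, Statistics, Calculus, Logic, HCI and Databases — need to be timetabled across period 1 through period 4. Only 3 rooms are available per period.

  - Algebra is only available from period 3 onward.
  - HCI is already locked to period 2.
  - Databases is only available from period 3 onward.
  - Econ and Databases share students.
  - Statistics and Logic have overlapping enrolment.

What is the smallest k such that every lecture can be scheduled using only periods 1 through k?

With at most 3 per period and 7 lectures, at least 3 periods are needed.
Algebra can't be placed before period 3, so the schedule must run through at least period 3.
3 works (last occupied period: period 3): for example HCI in period 2; Calculus in period 1; Algebra in period 3; Econ in period 1; Logic in period 2; Databases in period 3; Statistics in period 1.

3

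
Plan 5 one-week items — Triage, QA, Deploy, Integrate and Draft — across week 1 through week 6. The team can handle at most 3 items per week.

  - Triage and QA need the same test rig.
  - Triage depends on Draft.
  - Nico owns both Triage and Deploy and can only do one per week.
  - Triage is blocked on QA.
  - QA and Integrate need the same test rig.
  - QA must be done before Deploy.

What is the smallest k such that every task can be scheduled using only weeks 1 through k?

The precedence chain requires at least 2 distinct weeks.
With at most 3 per week and 5 tasks, at least 2 weeks are needed.
Could 2 weeks be enough, i.e. nothing placed later than week 2? No: Deploy must come after QA (at week 1 or later) → {week 2}; Triage must come after Draft (at week 1 or later) → {week 2}; Deploy can't share with Triage (week 2) → nothing is left.
So 2 weeks is not enough.
3 works (last occupied week: week 3): for example Draft=week 1; Deploy=week 3; Integrate=week 2; Triage=week 2; QA=week 1.

3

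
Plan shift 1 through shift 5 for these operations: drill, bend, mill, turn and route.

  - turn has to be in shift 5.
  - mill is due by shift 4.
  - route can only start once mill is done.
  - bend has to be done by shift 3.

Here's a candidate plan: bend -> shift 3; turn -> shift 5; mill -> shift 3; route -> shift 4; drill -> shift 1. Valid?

mill is due by shift 4 — holds.
bend has to be done by shift 3 — holds.
turn has to be in shift 5 — holds.
route can only start once mill is done — holds.

Yes, all constraints hold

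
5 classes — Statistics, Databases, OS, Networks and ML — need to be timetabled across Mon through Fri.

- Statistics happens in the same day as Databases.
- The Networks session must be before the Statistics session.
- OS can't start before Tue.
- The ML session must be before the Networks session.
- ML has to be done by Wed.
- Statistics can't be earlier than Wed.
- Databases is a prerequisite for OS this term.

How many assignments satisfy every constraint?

5

Splitting on Statistics: it can be Wed (2), Thu (3). Listing each branch's schedules as (Databases, OS, Networks, ML):
Statistics=Wed: (Wed,Thu,Tue,Mon) (Wed,Fri,Tue,Mon) — 2.
Statistics=Thu: (Thu,Fri,Tue,Mon) (Thu,Fri,Wed,Mon) (Thu,Fri,Wed,Tue) — 3.
Summing: 2 + 3 = 5.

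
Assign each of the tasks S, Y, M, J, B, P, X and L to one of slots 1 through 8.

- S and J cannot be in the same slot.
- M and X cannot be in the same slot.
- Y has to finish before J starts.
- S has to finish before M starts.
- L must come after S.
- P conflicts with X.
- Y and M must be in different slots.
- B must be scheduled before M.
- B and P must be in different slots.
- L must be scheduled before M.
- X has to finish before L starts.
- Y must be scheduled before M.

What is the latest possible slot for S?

6

Downstream work caps S at 6.
S at 6 is achievable: Y -> 1, J -> 2, M -> 8, P -> 2, L -> 7, B -> 1, S -> 6, X -> 1.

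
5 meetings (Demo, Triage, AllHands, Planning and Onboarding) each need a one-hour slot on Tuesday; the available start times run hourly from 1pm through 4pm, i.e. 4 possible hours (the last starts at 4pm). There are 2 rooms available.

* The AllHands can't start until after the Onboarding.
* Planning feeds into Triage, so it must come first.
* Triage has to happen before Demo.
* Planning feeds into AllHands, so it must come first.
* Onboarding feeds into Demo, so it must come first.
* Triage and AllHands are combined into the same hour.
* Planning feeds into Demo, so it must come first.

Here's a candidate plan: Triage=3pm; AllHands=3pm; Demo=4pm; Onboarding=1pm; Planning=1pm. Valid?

Planning feeds into AllHands, so it must come first — holds.
Triage and AllHands are combined into the same hour — holds.
There are 2 rooms available — holds.
Planning feeds into Demo, so it must come first — holds.
Onboarding feeds into Demo, so it must come first — holds.
The AllHands can't start until after the Onboarding — holds.
Planning feeds into Triage, so it must come first — holds.
Triage has to happen before Demo — holds.

Valid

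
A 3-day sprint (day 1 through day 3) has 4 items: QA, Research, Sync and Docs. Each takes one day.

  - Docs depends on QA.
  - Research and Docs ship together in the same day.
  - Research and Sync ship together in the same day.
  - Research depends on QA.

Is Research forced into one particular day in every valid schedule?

No

Research can be day 2 (e.g. Research -> day 2; QA -> day 1; Docs -> day 2; Sync -> day 2) or day 3 (e.g. Research -> day 3, Sync -> day 3, QA -> day 1, Docs -> day 3).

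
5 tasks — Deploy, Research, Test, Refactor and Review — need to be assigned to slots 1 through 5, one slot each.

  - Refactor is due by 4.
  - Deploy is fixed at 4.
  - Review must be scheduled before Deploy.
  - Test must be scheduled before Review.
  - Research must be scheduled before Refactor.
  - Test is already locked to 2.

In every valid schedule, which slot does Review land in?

3

Test is fixed at 2 and must come before Review, so Review is at least 3.
Deploy is fixed at 4 and must come after Review, so Review is at most 3.
So Review must be 3.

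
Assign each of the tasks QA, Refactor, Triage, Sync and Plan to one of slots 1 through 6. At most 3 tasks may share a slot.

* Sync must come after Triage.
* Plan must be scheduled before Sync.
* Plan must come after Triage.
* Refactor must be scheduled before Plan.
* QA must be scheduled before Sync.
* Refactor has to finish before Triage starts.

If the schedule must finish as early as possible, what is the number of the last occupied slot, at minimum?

The precedence chain requires at least 4 distinct slots.
With at most 3 per slot and 5 tasks, at least 2 slots are needed.
4 works (last occupied slot: 4): for example Sync -> 4, Refactor -> 1, Plan -> 3, Triage -> 2, QA -> 1.

4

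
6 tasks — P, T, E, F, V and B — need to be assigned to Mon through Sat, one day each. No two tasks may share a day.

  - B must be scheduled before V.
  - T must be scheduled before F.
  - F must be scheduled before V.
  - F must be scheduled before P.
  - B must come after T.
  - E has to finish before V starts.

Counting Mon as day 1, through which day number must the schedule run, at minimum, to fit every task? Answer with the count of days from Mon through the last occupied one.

6

The precedence chain requires at least 3 distinct days.
With at most 1 per day and 6 tasks, at least 6 days are needed.
6 works (last occupied day: Sat): for example E -> Thu; B -> Wed; F -> Tue; V -> Fri; P -> Sat; T -> Mon.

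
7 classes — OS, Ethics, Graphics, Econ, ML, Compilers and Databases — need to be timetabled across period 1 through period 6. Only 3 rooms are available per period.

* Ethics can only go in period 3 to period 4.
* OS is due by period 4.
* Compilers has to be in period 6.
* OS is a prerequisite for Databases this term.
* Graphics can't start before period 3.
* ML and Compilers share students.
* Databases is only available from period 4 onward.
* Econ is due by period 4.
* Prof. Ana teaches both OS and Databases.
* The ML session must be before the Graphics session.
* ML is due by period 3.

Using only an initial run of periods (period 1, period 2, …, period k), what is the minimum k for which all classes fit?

6

The precedence chain requires at least 2 distinct periods.
With at most 3 per period and 7 classes, at least 3 periods are needed.
Compilers can't be placed before period 6, so the schedule must run through at least period 6.
6 works (last occupied period: period 6): for example Graphics -> period 3; Ethics -> period 3; Compilers -> period 6; Econ -> period 1; OS -> period 1; ML -> period 1; Databases -> period 4.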